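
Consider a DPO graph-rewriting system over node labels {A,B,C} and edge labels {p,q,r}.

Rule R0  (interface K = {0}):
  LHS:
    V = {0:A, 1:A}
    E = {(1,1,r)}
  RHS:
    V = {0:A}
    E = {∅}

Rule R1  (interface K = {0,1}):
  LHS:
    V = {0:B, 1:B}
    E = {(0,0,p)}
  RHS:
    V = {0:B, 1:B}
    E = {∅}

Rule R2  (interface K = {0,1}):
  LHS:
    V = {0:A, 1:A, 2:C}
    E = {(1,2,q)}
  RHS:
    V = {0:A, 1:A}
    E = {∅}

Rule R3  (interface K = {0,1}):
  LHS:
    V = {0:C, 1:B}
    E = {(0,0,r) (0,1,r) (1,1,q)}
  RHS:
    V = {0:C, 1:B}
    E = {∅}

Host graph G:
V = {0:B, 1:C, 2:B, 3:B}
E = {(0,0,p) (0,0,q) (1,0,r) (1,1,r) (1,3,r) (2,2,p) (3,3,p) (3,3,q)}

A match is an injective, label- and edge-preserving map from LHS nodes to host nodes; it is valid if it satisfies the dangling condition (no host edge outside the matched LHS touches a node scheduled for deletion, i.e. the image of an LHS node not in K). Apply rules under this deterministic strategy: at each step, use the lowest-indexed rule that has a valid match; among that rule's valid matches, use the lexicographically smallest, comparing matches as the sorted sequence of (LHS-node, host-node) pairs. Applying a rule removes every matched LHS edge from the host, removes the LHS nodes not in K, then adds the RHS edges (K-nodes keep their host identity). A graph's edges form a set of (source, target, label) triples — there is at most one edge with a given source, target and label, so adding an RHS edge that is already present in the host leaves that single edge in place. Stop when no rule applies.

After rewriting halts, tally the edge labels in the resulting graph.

Answer: q:1 r:1

Rewrite trace:
[0] host  ⇒  4 nodes, 8 edges  {0-p->0 0-q->0 1-r->0 1-r->1 1-r->3 2-p->2 3-p->3 3-q->3}
[1] R1 @ {0↦0, 1↦2}  ⇒  4 nodes, 7 edges  {0-q->0 1-r->0 1-r->1 1-r->3 2-p->2 3-p->3 3-q->3}
[2] R1 @ {0↦2, 1↦0}  ⇒  4 nodes, 6 edges  {0-q->0 1-r->0 1-r->1 1-r->3 3-p->3 3-q->3}
[3] R1 @ {0↦3, 1↦0}  ⇒  4 nodes, 5 edges  {0-q->0 1-r->0 1-r->1 1-r->3 3-q->3}
[4] R3 @ {0↦1, 1↦0}  ⇒  4 nodes, 2 edges  {1-r->3 3-q->3}
halt: no rule applies after step 4
NF edges: [(1, 3, 'r'), (3, 3, 'q')]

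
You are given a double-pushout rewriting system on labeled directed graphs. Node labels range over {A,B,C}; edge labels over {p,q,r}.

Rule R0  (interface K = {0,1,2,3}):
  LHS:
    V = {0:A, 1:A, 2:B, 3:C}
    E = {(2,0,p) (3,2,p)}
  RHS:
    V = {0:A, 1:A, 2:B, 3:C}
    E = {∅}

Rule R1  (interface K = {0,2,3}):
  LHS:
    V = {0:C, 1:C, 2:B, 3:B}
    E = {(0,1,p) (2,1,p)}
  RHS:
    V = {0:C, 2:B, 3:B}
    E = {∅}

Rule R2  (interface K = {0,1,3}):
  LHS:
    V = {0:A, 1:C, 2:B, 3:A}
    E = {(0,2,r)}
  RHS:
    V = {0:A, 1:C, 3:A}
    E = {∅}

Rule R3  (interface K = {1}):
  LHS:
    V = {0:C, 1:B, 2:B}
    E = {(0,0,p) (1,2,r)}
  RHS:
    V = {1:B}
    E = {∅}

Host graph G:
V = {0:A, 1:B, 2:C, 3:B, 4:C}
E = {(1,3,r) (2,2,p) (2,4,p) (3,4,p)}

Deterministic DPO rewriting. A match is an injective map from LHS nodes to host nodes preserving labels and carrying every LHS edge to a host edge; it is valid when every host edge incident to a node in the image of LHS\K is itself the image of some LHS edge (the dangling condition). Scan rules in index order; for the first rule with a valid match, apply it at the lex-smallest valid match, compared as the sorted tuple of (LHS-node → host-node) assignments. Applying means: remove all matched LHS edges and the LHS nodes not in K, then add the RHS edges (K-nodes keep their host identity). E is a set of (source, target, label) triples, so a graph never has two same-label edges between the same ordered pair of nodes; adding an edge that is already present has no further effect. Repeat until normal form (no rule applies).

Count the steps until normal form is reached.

initial: |V|=5 |E|=4  E = 1-r->3 2-p->2 2-p->4 3-p->4
step 1: apply R1 at {0↦2, 1↦4, 2↦3, 3↦1}  → |V|=4 |E|=2  E = 1-r->3 2-p->2
step 2: apply R3 at {0↦2, 1↦1, 2↦3}  → |V|=2 |E|=0  E = ∅
halt: no rule applies after step 2

Answer: 2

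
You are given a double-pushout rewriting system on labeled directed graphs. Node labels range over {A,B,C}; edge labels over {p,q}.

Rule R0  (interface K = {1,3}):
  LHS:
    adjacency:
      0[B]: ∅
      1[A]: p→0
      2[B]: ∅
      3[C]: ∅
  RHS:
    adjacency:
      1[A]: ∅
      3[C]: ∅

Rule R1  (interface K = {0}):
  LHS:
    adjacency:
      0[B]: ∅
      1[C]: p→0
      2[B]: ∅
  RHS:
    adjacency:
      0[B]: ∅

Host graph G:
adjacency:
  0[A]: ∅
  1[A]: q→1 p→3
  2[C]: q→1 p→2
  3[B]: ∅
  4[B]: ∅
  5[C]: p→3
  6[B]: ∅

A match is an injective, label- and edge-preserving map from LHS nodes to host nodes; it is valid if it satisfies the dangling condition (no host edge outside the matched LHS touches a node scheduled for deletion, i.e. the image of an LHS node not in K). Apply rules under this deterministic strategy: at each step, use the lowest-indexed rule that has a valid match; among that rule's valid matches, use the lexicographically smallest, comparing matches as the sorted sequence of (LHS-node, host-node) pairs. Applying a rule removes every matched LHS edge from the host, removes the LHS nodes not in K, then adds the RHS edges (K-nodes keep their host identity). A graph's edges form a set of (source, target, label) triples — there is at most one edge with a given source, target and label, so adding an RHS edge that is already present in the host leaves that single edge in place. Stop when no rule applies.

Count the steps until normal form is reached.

Answer: 2

Steps:
start.  V:7 E:5  edges: 1-q->1 1-p->3 2-q->1 2-p->2 5-p->3
1. fire R1 via {0↦3, 1↦5, 2↦4}  →  V:5 E:4  edges: 1-q->1 1-p->3 2-q->1 2-p->2
2. fire R0 via {0↦3, 1↦1, 2↦6, 3↦2}  →  V:3 E:3  edges: 1-q->1 2-q->1 2-p->2
final graph: no rule applies after step 2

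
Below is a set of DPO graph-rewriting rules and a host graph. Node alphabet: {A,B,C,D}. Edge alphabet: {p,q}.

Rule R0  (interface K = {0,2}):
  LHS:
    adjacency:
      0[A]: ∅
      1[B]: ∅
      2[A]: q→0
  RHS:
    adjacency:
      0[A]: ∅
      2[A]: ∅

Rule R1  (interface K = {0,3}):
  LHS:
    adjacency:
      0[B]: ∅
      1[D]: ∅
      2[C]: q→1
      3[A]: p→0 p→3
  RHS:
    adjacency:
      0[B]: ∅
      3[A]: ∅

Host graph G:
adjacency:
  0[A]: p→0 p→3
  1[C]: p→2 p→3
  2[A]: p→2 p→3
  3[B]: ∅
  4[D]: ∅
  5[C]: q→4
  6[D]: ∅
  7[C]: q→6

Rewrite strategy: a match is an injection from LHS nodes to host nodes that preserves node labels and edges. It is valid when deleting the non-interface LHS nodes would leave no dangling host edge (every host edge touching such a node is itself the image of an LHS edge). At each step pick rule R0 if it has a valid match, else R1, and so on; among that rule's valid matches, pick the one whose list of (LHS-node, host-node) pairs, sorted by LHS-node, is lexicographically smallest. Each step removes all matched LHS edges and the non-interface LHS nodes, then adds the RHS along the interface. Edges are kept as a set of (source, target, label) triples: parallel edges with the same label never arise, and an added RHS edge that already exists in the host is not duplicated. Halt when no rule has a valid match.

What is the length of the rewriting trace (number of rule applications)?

[0] host  ⇒  8 nodes, 8 edges  {0-p->0 0-p->3 1-p->2 1-p->3 2-p->2 2-p->3 5-q->4 7-q->6}
[1] R1 @ {0↦3, 1↦4, 2↦5, 3↦0}  ⇒  6 nodes, 5 edges  {1-p->2 1-p->3 2-p->2 2-p->3 7-q->6}
[2] R1 @ {0↦3, 1↦6, 2↦7, 3↦2}  ⇒  4 nodes, 2 edges  {1-p->2 1-p->3}
normal form: no rule applies after step 2

Answer: 2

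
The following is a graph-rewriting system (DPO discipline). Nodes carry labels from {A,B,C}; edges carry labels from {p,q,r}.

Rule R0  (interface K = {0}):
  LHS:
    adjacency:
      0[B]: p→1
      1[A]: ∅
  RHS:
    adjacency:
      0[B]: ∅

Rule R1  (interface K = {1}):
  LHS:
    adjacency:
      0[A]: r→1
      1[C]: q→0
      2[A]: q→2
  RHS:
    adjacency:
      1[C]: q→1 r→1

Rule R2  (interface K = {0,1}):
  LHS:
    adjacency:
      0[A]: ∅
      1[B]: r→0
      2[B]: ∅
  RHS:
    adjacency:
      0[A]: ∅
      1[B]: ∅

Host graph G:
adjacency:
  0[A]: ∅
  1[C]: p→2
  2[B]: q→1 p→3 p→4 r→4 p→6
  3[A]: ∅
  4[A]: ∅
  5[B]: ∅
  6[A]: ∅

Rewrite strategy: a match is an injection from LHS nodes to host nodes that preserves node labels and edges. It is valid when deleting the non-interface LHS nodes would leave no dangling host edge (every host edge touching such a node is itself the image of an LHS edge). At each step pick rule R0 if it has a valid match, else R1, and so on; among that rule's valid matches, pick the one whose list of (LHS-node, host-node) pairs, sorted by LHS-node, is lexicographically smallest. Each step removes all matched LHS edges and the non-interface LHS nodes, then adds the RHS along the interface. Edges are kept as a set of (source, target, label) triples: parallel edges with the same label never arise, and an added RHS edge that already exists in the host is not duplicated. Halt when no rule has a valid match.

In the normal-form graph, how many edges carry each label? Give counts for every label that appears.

Answer: p:1 q:1

Steps:
initial: |V|=7 |E|=6  E = 1-p->2 2-q->1 2-p->3 2-p->4 2-r->4 2-p->6
step 1: apply R0 at {0↦2, 1↦3}  → |V|=6 |E|=5  E = 1-p->2 2-q->1 2-p->4 2-r->4 2-p->6
step 2: apply R0 at {0↦2, 1↦6}  → |V|=5 |E|=4  E = 1-p->2 2-q->1 2-p->4 2-r->4
step 3: apply R2 at {0↦4, 1↦2, 2↦5}  → |V|=4 |E|=3  E = 1-p->2 2-q->1 2-p->4
step 4: apply R0 at {0↦2, 1↦4}  → |V|=3 |E|=2  E = 1-p->2 2-q->1
halt: no rule applies after step 4
NF edges: [(1, 2, 'p'), (2, 1, 'q')]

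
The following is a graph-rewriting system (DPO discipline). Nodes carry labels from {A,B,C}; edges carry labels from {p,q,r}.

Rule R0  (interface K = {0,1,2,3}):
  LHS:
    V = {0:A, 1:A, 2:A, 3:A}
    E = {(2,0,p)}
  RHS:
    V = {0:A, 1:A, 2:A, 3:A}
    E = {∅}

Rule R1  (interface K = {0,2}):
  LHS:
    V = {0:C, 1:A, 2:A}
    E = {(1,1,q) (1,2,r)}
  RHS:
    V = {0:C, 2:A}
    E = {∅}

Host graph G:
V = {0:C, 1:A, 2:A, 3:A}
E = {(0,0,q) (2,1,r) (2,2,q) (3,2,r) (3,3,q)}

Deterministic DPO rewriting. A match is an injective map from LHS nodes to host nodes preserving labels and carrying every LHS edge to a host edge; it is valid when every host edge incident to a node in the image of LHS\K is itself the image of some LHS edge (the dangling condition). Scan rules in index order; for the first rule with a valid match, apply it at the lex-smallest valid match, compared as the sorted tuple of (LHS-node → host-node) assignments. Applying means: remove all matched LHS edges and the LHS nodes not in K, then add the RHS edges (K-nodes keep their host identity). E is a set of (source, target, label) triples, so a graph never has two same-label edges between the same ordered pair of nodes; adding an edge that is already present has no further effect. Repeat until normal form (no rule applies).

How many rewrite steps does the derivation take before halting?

Answer: 2

Derivation:
[0] host  ⇒  4 nodes, 5 edges  {0-q->0 2-r->1 2-q->2 3-r->2 3-q->3}
[1] R1 @ {0↦0, 1↦3, 2↦2}  ⇒  3 nodes, 3 edges  {0-q->0 2-r->1 2-q->2}
[2] R1 @ {0↦0, 1↦2, 2↦1}  ⇒  2 nodes, 1 edges  {0-q->0}
final graph: no rule applies after step 2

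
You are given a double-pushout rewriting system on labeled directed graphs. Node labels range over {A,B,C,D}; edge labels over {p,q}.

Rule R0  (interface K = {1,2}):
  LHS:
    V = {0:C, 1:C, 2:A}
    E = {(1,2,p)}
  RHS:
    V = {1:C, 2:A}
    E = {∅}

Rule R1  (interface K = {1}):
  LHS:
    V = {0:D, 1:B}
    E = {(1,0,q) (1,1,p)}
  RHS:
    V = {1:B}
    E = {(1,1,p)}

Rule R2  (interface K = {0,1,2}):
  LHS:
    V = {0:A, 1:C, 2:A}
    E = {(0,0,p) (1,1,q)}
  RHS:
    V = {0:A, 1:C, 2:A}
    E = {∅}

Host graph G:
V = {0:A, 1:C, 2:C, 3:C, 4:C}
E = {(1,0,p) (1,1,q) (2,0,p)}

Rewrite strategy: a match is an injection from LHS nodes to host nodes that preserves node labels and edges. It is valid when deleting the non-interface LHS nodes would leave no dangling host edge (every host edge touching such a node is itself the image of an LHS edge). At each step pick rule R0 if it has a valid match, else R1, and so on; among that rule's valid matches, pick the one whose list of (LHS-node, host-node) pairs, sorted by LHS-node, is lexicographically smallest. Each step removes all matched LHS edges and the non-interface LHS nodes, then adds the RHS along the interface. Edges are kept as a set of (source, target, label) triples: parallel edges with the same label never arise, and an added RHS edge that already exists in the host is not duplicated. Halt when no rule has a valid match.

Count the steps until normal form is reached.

start.  V:5 E:3  edges: 1-p->0 1-q->1 2-p->0
1. fire R0 via {0↦3, 1↦1, 2↦0}  →  V:4 E:2  edges: 1-q->1 2-p->0
2. fire R0 via {0↦4, 1↦2, 2↦0}  →  V:3 E:1  edges: 1-q->1
halt: no rule applies after step 2

Answer: 2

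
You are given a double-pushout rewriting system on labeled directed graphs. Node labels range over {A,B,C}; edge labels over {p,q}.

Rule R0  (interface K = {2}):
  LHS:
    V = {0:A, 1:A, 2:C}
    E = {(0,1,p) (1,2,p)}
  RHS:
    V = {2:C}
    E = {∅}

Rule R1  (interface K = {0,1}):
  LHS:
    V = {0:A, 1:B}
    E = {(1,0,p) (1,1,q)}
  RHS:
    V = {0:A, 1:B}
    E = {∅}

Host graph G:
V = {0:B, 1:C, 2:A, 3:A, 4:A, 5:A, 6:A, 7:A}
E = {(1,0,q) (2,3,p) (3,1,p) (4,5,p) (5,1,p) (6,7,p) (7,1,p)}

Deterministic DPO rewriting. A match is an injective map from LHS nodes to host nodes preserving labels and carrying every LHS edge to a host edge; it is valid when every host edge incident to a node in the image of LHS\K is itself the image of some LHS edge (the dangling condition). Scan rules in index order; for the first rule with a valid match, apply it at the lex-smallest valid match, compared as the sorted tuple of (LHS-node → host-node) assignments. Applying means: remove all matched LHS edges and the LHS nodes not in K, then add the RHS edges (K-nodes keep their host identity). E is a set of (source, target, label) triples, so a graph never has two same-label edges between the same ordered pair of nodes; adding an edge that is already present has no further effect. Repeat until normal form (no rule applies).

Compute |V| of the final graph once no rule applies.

start.  V:8 E:7  edges: 1-q->0 2-p->3 3-p->1 4-p->5 5-p->1 6-p->7 7-p->1
1. fire R0 via {0↦2, 1↦3, 2↦1}  →  V:6 E:5  edges: 1-q->0 4-p->5 5-p->1 6-p->7 7-p->1
2. fire R0 via {0↦4, 1↦5, 2↦1}  →  V:4 E:3  edges: 1-q->0 6-p->7 7-p->1
3. fire R0 via {0↦6, 1↦7, 2↦1}  →  V:2 E:1  edges: 1-q->0
final graph: no rule applies after step 3
NF nodes: {0:B, 1:C}

Answer: 2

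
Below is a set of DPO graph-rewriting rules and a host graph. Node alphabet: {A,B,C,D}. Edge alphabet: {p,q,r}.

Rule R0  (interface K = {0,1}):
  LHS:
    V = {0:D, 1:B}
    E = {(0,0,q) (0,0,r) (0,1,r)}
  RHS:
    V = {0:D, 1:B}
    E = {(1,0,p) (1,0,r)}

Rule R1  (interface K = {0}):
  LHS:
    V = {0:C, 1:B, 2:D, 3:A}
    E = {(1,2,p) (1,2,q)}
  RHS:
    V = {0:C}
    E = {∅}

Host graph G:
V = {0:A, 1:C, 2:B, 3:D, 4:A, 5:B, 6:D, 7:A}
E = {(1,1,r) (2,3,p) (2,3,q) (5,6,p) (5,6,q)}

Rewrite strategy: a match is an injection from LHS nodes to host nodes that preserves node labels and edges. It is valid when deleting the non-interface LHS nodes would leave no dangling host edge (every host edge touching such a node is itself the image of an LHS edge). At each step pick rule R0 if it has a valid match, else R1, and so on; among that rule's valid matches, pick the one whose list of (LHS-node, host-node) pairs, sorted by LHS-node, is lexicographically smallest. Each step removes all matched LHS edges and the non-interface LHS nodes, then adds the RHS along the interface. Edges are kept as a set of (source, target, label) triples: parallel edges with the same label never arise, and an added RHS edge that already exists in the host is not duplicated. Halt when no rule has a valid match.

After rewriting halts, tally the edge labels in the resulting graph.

Answer: r:1

Steps:
start.  V:8 E:5  edges: 1-r->1 2-p->3 2-q->3 5-p->6 5-q->6
1. fire R1 via {0↦1, 1↦2, 2↦3, 3↦0}  →  V:5 E:3  edges: 1-r->1 5-p->6 5-q->6
2. fire R1 via {0↦1, 1↦5, 2↦6, 3↦4}  →  V:2 E:1  edges: 1-r->1
halt: no rule applies after step 2
NF edges: [(1, 1, 'r')]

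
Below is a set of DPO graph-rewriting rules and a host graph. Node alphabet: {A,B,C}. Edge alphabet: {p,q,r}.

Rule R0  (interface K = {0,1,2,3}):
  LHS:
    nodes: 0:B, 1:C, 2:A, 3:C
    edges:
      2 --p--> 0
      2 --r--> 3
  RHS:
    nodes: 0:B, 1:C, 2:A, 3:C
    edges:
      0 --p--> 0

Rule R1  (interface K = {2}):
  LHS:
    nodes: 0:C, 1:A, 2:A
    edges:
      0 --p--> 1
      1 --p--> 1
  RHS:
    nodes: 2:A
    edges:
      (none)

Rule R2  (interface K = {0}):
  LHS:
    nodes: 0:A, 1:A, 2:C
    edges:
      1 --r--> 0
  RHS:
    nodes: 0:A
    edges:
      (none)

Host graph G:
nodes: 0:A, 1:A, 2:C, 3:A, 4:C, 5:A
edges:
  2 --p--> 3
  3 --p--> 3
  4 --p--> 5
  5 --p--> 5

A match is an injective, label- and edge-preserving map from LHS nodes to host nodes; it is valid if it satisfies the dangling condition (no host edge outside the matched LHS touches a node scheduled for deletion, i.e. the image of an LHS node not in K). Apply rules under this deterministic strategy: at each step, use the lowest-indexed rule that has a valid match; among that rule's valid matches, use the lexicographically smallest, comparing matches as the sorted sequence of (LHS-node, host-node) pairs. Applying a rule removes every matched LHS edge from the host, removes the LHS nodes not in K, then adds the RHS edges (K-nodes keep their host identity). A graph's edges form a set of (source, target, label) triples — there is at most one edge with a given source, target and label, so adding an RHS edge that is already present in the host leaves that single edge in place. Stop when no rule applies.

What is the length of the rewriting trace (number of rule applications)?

Answer: 2

Derivation:
[0] host  ⇒  6 nodes, 4 edges  {2-p->3 3-p->3 4-p->5 5-p->5}
[1] R1 @ {0↦2, 1↦3, 2↦0}  ⇒  4 nodes, 2 edges  {4-p->5 5-p->5}
[2] R1 @ {0↦4, 1↦5, 2↦0}  ⇒  2 nodes, 0 edges  {∅}
normal form: no rule applies after step 2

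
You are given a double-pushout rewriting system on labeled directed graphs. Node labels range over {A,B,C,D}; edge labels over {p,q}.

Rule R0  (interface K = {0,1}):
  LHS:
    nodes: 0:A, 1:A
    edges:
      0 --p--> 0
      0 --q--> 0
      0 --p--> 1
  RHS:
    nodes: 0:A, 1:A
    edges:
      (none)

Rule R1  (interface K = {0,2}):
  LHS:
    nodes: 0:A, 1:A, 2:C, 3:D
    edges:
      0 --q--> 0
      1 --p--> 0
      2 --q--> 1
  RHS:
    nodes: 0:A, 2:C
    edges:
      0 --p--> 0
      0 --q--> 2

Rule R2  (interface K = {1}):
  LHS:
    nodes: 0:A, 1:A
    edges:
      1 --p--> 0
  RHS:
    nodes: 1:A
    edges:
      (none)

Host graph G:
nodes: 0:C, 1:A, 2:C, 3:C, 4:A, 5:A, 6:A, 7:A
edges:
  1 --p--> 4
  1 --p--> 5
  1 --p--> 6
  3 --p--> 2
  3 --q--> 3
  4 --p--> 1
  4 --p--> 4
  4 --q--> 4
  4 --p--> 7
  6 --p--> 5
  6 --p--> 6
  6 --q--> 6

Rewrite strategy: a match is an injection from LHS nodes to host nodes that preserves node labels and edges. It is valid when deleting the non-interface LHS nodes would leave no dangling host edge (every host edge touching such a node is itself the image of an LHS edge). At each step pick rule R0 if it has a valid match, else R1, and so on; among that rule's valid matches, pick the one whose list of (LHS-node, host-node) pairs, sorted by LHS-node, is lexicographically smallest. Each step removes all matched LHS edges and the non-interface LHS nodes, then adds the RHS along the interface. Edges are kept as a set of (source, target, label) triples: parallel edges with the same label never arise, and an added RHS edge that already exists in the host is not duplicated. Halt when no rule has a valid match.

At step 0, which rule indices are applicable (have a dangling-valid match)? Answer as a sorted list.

R0: 3 valid matches — {0↦4, 1↦1}, {0↦4, 1↦7}, {0↦6, 1↦5}
R1: no valid match — LHS pattern not found
R2: 1 valid match — {0↦7, 1↦4}

Answer: [R0,R2]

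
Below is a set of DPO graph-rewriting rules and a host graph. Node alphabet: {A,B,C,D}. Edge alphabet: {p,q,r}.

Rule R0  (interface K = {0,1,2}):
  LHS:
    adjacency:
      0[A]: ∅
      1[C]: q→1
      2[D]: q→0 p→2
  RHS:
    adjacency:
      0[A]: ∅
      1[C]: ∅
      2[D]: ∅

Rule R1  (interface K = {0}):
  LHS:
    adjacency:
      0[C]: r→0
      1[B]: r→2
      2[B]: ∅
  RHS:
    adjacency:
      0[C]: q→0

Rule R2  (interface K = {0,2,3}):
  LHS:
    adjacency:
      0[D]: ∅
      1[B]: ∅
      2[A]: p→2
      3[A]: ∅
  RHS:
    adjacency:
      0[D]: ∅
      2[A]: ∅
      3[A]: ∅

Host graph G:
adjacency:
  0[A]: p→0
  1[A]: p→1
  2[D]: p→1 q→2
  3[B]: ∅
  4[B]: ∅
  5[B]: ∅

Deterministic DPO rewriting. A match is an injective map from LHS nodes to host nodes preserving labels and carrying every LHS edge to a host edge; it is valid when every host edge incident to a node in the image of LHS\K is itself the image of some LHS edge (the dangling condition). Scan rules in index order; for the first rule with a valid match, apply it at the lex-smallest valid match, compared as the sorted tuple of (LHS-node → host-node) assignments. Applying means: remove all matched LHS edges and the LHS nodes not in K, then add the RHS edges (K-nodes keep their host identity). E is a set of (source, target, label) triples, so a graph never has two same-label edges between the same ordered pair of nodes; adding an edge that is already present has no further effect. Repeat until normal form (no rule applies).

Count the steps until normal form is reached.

Answer: 2

Rewrite trace:
[0] host  ⇒  6 nodes, 4 edges  {0-p->0 1-p->1 2-p->1 2-q->2}
[1] R2 @ {0↦2, 1↦3, 2↦0, 3↦1}  ⇒  5 nodes, 3 edges  {1-p->1 2-p->1 2-q->2}
[2] R2 @ {0↦2, 1↦4, 2↦1, 3↦0}  ⇒  4 nodes, 2 edges  {2-p->1 2-q->2}
final graph: no rule applies after step 2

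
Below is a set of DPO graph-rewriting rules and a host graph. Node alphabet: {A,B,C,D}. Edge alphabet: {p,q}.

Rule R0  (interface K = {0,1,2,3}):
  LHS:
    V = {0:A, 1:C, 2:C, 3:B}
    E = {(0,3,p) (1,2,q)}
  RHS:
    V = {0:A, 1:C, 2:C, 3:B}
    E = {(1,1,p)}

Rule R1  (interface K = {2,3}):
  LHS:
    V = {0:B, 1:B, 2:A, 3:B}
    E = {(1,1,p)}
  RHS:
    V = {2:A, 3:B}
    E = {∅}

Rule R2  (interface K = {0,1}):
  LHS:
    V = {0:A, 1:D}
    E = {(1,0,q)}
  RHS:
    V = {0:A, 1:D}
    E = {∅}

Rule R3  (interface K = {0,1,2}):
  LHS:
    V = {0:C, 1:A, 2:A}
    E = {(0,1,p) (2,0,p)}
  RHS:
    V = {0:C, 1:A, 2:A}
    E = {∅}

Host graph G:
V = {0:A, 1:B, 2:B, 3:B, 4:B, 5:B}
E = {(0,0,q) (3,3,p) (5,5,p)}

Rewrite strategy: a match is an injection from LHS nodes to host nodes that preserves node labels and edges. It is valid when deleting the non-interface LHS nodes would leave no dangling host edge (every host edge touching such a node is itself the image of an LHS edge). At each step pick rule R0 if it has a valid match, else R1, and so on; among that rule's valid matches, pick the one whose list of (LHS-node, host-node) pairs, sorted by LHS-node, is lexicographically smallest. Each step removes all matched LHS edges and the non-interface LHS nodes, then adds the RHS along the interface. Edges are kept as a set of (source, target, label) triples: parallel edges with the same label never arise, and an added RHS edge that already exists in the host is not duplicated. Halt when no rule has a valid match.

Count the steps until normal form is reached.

[0] host  ⇒  6 nodes, 3 edges  {0-q->0 3-p->3 5-p->5}
[1] R1 @ {0↦1, 1↦3, 2↦0, 3↦2}  ⇒  4 nodes, 2 edges  {0-q->0 5-p->5}
[2] R1 @ {0↦2, 1↦5, 2↦0, 3↦4}  ⇒  2 nodes, 1 edges  {0-q->0}
normal form: no rule applies after step 2

Answer: 2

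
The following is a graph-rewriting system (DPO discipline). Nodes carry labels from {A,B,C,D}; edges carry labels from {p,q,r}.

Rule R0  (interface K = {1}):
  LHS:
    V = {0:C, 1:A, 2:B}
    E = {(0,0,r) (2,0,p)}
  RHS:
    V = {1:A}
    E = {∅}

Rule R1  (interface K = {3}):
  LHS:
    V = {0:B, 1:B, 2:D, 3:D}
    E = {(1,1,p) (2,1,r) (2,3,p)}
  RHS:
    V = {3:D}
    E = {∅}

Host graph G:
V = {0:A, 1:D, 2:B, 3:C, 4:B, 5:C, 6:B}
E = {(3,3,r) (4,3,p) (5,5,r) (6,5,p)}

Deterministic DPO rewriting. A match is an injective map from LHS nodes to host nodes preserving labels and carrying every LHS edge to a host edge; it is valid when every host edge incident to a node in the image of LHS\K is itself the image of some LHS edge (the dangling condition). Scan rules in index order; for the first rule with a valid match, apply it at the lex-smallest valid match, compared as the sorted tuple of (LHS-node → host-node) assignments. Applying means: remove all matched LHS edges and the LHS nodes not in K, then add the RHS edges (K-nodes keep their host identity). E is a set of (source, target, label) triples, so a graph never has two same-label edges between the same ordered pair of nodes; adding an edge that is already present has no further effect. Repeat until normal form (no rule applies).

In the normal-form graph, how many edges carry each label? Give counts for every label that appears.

Answer: (no edges)

Rewrite trace:
initial: |V|=7 |E|=4  E = 3-r->3 4-p->3 5-r->5 6-p->5
step 1: apply R0 at {0↦3, 1↦0, 2↦4}  → |V|=5 |E|=2  E = 5-r->5 6-p->5
step 2: apply R0 at {0↦5, 1↦0, 2↦6}  → |V|=3 |E|=0  E = ∅
normal form: no rule applies after step 2
NF edges: []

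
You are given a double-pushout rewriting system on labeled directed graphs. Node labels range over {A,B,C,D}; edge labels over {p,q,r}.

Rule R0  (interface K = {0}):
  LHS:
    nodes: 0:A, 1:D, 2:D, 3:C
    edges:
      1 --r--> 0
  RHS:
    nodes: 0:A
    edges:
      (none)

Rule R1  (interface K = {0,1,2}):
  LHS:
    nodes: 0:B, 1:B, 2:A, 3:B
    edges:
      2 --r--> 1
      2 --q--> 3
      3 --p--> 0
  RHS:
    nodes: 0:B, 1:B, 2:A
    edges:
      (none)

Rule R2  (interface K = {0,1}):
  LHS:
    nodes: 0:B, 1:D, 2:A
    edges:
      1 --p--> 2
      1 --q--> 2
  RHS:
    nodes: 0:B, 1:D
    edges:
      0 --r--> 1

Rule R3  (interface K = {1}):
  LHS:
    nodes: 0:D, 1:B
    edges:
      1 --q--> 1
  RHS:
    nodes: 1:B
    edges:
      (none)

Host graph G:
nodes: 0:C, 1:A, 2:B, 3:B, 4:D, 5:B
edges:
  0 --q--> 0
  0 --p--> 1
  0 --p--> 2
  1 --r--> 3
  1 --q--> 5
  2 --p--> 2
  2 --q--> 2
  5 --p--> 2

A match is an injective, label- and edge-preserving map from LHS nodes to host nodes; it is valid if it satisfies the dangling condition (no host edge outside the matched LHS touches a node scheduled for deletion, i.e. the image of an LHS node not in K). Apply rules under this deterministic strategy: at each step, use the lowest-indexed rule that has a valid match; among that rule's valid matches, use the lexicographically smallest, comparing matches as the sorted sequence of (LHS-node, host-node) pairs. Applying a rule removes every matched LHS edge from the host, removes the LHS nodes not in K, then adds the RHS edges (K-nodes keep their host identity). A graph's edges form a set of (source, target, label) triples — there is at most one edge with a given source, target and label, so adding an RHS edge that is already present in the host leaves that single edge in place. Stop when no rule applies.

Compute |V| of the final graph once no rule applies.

start.  V:6 E:8  edges: 0-q->0 0-p->1 0-p->2 1-r->3 1-q->5 2-p->2 2-q->2 5-p->2
1. fire R1 via {0↦2, 1↦3, 2↦1, 3↦5}  →  V:5 E:5  edges: 0-q->0 0-p->1 0-p->2 2-p->2 2-q->2
2. fire R3 via {0↦4, 1↦2}  →  V:4 E:4  edges: 0-q->0 0-p->1 0-p->2 2-p->2
halt: no rule applies after step 2
NF nodes: {0:C, 1:A, 2:B, 3:B}

Answer: 4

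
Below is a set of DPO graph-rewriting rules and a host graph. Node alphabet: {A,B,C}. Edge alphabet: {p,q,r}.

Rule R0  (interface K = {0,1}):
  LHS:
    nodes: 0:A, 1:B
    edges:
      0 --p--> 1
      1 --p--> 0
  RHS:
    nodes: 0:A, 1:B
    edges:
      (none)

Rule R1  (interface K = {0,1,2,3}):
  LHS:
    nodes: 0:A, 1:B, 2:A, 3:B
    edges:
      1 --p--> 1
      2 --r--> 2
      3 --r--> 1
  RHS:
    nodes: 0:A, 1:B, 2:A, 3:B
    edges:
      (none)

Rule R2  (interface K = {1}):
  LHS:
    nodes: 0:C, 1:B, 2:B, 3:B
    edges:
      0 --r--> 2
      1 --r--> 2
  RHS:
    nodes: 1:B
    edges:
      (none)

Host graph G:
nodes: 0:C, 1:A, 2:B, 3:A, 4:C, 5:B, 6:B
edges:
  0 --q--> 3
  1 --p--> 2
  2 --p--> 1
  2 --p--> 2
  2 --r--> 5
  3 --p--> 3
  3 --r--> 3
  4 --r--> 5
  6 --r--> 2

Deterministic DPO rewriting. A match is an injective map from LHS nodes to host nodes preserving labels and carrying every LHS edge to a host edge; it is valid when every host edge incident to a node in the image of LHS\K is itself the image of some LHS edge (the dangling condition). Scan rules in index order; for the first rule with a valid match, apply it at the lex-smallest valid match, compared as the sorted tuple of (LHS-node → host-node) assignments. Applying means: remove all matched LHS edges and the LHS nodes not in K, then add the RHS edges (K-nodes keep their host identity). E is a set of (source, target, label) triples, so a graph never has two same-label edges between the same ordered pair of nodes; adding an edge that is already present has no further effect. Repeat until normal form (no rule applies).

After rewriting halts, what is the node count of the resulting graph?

initial: |V|=7 |E|=9  E = 0-q->3 1-p->2 2-p->1 2-p->2 2-r->5 3-p->3 3-r->3 4-r->5 6-r->2
step 1: apply R0 at {0↦1, 1↦2}  → |V|=7 |E|=7  E = 0-q->3 2-p->2 2-r->5 3-p->3 3-r->3 4-r->5 6-r->2
step 2: apply R1 at {0↦1, 1↦2, 2↦3, 3↦6}  → |V|=7 |E|=4  E = 0-q->3 2-r->5 3-p->3 4-r->5
step 3: apply R2 at {0↦4, 1↦2, 2↦5, 3↦6}  → |V|=4 |E|=2  E = 0-q->3 3-p->3
halt: no rule applies after step 3
NF nodes: {0:C, 1:A, 2:B, 3:A}

Answer: 4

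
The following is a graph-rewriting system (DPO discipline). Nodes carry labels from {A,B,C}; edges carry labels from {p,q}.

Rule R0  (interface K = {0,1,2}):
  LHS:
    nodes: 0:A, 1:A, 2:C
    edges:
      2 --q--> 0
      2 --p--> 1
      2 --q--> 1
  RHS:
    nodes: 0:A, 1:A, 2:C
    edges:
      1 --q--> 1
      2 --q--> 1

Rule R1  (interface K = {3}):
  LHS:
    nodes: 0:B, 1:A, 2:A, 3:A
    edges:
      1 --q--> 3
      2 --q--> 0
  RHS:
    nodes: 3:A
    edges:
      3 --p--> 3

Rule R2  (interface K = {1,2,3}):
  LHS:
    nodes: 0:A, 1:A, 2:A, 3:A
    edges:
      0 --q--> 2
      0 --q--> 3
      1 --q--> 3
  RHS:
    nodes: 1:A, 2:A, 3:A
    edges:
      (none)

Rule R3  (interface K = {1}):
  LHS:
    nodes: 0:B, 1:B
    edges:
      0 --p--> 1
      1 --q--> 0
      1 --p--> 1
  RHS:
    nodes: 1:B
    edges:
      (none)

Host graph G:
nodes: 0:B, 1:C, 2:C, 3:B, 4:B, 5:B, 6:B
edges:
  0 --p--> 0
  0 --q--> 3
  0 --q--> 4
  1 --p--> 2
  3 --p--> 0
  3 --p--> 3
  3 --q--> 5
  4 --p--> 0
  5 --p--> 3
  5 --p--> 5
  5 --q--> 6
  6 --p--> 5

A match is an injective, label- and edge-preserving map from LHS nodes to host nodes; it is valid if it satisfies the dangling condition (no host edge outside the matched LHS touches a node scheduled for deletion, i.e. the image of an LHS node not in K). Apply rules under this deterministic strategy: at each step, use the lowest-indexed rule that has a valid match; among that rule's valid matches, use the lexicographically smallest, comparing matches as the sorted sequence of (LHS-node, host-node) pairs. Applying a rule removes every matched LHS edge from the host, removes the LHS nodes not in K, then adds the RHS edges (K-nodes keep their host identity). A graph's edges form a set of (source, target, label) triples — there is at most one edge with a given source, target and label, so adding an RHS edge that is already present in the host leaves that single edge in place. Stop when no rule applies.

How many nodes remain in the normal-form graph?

Answer: 4

Steps:
initial: |V|=7 |E|=12  E = 0-p->0 0-q->3 0-q->4 1-p->2 3-p->0 3-p->3 3-q->5 4-p->0 5-p->3 5-p->5 5-q->6 6-p->5
step 1: apply R3 at {0↦4, 1↦0}  → |V|=6 |E|=9  E = 0-q->3 1-p->2 3-p->0 3-p->3 3-q->5 5-p->3 5-p->5 5-q->6 6-p->5
step 2: apply R3 at {0↦6, 1↦5}  → |V|=5 |E|=6  E = 0-q->3 1-p->2 3-p->0 3-p->3 3-q->5 5-p->3
step 3: apply R3 at {0↦5, 1↦3}  → |V|=4 |E|=3  E = 0-q->3 1-p->2 3-p->0
normal form: no rule applies after step 3
NF nodes: {0:B, 1:C, 2:C, 3:B}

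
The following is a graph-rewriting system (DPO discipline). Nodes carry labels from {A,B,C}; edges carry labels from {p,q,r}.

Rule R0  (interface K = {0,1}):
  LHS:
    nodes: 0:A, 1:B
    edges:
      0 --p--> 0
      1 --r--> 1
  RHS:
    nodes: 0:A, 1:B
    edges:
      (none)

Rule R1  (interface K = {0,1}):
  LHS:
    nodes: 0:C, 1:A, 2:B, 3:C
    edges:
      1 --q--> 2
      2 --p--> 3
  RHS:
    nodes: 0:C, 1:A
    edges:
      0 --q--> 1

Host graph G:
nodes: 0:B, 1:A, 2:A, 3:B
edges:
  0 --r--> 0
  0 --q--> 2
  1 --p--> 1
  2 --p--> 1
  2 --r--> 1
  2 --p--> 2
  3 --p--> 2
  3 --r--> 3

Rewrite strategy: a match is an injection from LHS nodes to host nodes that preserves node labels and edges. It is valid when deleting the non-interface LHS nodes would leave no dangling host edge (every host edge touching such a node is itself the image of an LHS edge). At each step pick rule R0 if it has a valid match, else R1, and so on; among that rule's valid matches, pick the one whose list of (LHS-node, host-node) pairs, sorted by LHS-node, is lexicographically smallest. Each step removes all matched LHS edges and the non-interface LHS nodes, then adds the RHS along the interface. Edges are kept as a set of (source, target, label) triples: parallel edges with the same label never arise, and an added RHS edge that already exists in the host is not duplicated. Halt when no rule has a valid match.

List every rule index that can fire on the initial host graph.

Answer: [R0]

Rewrite trace:
R0: 4 valid matches — {0↦1, 1↦0}, {0↦1, 1↦3}, {0↦2, 1↦0} (+1 more)
R1: no valid match — LHS pattern not found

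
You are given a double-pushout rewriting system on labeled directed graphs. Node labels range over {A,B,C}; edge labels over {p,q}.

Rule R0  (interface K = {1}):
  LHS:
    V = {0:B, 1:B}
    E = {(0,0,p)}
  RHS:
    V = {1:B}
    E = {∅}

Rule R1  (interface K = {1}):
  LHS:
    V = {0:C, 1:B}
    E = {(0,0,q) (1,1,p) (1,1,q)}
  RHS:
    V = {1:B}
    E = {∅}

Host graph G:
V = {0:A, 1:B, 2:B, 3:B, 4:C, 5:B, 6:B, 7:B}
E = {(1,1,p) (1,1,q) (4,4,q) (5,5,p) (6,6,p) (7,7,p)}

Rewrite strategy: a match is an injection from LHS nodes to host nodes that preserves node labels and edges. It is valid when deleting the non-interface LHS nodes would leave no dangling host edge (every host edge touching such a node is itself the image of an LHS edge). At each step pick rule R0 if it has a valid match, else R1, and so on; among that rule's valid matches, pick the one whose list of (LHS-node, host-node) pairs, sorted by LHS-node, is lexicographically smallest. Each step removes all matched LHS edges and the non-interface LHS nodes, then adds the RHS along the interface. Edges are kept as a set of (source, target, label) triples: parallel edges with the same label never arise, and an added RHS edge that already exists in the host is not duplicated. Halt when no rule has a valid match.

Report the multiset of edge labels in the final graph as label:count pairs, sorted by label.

initial: |V|=8 |E|=6  E = 1-p->1 1-q->1 4-q->4 5-p->5 6-p->6 7-p->7
step 1: apply R0 at {0↦5, 1↦1}  → |V|=7 |E|=5  E = 1-p->1 1-q->1 4-q->4 6-p->6 7-p->7
step 2: apply R0 at {0↦6, 1↦1}  → |V|=6 |E|=4  E = 1-p->1 1-q->1 4-q->4 7-p->7
step 3: apply R0 at {0↦7, 1↦1}  → |V|=5 |E|=3  E = 1-p->1 1-q->1 4-q->4
step 4: apply R1 at {0↦4, 1↦1}  → |V|=4 |E|=0  E = ∅
normal form: no rule applies after step 4
NF edges: []

Answer: (no edges)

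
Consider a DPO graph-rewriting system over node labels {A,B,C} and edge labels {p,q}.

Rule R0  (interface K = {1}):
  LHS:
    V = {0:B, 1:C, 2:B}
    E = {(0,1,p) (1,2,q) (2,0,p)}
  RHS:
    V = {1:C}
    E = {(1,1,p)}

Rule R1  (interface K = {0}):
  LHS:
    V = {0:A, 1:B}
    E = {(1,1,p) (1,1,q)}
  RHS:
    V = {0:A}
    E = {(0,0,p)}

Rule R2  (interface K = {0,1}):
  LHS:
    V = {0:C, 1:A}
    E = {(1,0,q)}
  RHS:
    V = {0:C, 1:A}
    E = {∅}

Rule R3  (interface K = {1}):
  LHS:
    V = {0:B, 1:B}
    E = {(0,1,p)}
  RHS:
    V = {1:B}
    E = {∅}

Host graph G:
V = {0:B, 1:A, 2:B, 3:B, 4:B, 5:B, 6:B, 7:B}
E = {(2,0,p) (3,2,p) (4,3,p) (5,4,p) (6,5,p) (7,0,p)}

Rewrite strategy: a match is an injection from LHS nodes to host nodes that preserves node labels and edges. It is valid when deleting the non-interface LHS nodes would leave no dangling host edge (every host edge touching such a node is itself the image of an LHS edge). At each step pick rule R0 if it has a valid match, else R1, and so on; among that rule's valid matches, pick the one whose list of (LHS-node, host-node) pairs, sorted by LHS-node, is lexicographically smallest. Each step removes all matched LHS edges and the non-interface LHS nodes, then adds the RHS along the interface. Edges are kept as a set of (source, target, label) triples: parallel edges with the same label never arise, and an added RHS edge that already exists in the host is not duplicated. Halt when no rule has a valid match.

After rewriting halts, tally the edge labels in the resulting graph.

[0] host  ⇒  8 nodes, 6 edges  {2-p->0 3-p->2 4-p->3 5-p->4 6-p->5 7-p->0}
[1] R3 @ {0↦6, 1↦5}  ⇒  7 nodes, 5 edges  {2-p->0 3-p->2 4-p->3 5-p->4 7-p->0}
[2] R3 @ {0↦5, 1↦4}  ⇒  6 nodes, 4 edges  {2-p->0 3-p->2 4-p->3 7-p->0}
[3] R3 @ {0↦4, 1↦3}  ⇒  5 nodes, 3 edges  {2-p->0 3-p->2 7-p->0}
[4] R3 @ {0↦3, 1↦2}  ⇒  4 nodes, 2 edges  {2-p->0 7-p->0}
[5] R3 @ {0↦2, 1↦0}  ⇒  3 nodes, 1 edges  {7-p->0}
[6] R3 @ {0↦7, 1↦0}  ⇒  2 nodes, 0 edges  {∅}
normal form: no rule applies after step 6
NF edges: []

Answer: (no edges)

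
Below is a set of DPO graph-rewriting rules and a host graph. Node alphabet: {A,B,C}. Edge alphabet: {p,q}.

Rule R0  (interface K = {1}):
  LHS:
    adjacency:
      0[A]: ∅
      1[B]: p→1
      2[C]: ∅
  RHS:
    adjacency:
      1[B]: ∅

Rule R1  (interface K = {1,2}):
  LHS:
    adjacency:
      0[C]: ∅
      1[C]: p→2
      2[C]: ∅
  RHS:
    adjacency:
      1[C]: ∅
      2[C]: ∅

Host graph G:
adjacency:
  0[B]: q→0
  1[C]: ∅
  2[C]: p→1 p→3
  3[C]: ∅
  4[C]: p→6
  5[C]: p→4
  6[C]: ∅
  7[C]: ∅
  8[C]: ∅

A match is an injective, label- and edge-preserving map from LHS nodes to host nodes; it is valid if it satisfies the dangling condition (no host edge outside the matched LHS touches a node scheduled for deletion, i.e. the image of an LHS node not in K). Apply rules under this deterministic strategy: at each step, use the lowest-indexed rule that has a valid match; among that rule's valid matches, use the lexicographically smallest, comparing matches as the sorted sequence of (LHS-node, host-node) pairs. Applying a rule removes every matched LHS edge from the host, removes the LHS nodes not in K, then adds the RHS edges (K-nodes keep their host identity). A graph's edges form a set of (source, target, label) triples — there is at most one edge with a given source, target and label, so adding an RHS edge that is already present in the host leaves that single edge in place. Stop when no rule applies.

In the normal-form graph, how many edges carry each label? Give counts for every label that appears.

Answer: q:1

Derivation:
[0] host  ⇒  9 nodes, 5 edges  {0-q->0 2-p->1 2-p->3 4-p->6 5-p->4}
[1] R1 @ {0↦7, 1↦2, 2↦1}  ⇒  8 nodes, 4 edges  {0-q->0 2-p->3 4-p->6 5-p->4}
[2] R1 @ {0↦1, 1↦2, 2↦3}  ⇒  7 nodes, 3 edges  {0-q->0 4-p->6 5-p->4}
[3] R1 @ {0↦2, 1↦4, 2↦6}  ⇒  6 nodes, 2 edges  {0-q->0 5-p->4}
[4] R1 @ {0↦3, 1↦5, 2↦4}  ⇒  5 nodes, 1 edges  {0-q->0}
final graph: no rule applies after step 4
NF edges: [(0, 0, 'q')]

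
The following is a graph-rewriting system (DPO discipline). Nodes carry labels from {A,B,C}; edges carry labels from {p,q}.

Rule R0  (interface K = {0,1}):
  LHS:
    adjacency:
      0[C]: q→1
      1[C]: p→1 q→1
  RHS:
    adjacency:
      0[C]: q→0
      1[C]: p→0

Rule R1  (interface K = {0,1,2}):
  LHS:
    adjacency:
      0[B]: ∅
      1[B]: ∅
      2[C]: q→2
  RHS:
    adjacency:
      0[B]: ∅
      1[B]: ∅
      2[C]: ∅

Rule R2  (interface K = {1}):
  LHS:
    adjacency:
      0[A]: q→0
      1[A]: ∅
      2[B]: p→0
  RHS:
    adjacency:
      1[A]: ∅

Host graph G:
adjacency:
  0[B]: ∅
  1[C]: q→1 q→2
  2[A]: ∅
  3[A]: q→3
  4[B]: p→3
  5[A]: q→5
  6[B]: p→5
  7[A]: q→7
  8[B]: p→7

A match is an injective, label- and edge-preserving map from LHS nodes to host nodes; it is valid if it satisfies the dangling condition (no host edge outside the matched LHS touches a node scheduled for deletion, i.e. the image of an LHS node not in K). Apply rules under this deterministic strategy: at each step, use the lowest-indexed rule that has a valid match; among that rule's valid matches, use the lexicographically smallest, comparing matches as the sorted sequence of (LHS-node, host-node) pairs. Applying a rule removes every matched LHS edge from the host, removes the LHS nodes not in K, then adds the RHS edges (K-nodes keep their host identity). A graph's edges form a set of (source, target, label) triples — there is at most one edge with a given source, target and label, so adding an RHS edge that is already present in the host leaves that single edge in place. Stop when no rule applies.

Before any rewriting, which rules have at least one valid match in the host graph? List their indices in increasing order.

R0: no valid match — LHS pattern not found
R1: 12 valid matches — {0↦0, 1↦4, 2↦1}, {0↦0, 1↦6, 2↦1}, {0↦0, 1↦8, 2↦1} (+9 more)
R2: 9 valid matches — {0↦3, 1↦2, 2↦4}, {0↦3, 1↦5, 2↦4}, {0↦3, 1↦7, 2↦4} (+6 more)

Answer: [R1,R2]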